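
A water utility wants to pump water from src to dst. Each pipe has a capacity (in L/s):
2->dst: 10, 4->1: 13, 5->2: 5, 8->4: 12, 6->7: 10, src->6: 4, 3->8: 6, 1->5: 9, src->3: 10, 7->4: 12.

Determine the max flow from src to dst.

5

Augment src->6->7->4->1->5->2->dst: bottleneck 4. Total 4.
Augment src->3->8->4->1->5->2->dst: bottleneck 1. Total 5.
No augmenting path remains in the residual graph.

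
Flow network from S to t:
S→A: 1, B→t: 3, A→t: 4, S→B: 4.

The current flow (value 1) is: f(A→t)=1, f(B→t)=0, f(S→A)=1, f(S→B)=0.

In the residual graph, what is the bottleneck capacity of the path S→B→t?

3

Residual capacities along the path: S→B: 4, B→t: 3.
Minimum is 3.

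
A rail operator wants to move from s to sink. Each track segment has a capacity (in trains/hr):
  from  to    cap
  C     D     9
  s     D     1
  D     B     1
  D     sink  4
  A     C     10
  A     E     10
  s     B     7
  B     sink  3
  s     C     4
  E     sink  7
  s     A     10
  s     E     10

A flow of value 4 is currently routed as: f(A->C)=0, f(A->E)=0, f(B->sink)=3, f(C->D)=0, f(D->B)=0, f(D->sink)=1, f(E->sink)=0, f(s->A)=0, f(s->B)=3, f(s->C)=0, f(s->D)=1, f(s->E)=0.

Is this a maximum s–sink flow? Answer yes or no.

Residual path s->E->sink has bottleneck 7 > 0.
Pushing 7 along it raises the flow to 11, so the given flow is not maximum.

No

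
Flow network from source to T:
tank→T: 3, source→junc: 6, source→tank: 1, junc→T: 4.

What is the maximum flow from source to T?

5

Augment source→tank→T: bottleneck 1. Total 1.
Augment source→junc→T: bottleneck 4. Total 5.
No augmenting path remains in the residual graph.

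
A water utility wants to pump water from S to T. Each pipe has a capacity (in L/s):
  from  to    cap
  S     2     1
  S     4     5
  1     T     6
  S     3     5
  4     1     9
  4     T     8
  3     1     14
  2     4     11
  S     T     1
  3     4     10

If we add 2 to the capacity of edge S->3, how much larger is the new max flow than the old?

2

Original max flow = 12.
After raising cap(S->3), augmenting paths through that edge carry 2 more units.
New max flow = 14. Increase = 2.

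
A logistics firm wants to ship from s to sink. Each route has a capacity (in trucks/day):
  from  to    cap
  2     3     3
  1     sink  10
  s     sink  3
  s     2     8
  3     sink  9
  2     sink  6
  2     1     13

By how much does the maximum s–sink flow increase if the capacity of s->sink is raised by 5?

5

Original max flow = 11.
After raising cap(s->sink), augmenting paths through that edge carry 5 more units.
New max flow = 16. Increase = 5.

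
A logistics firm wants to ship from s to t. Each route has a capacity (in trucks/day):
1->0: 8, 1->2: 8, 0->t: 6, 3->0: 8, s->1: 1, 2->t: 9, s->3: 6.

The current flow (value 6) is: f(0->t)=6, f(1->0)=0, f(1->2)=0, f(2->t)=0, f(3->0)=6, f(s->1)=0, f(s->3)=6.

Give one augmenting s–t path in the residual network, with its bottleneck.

s->1->2->t, bottleneck 1

Residual along s->1->2->t: s->1: 1, 1->2: 8, 2->t: 9.
Bottleneck = min = 1.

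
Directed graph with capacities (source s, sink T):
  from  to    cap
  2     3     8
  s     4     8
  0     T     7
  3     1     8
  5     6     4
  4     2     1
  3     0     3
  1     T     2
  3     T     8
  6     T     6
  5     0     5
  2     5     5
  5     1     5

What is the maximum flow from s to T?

Augment s→4→2→3→T: bottleneck 1. Total 1.
No augmenting path remains in the residual graph.

1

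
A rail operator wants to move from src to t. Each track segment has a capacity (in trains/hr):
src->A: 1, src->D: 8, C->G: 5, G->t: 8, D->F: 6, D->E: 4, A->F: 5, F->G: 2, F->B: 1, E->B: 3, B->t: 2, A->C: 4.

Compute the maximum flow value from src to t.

Augment src->D->E->B->t: bottleneck 2. Total 2.
Augment src->D->F->G->t: bottleneck 2. Total 4.
Augment src->A->C->G->t: bottleneck 1. Total 5.
No augmenting path remains in the residual graph.

5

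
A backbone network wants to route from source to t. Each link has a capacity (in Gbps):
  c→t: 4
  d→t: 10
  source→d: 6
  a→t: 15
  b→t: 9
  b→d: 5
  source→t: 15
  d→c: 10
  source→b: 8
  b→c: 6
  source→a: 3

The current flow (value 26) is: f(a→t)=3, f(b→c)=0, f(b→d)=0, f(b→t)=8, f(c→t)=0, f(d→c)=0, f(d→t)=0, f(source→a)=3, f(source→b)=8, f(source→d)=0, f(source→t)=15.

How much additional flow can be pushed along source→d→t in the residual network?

Residual capacities along the path: source→d: 6, d→t: 10.
Minimum is 6.

6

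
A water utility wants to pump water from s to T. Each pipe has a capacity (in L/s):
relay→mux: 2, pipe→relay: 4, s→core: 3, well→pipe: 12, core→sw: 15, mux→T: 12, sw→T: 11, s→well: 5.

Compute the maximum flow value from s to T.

5

Augment s→core→sw→T: bottleneck 3. Total 3.
Augment s→well→pipe→relay→mux→T: bottleneck 2. Total 5.
No augmenting path remains in the residual graph.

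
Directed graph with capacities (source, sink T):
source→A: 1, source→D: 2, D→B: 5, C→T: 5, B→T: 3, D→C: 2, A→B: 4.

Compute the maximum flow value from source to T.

3

Augment source→D→C→T: bottleneck 2. Total 2.
Augment source→A→B→T: bottleneck 1. Total 3.
No augmenting path remains in the residual graph.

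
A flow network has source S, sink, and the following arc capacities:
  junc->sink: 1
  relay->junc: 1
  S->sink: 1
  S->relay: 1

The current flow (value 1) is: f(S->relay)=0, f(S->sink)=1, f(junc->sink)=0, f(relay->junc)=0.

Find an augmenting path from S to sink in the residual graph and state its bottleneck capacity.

Residual along S->relay->junc->sink: S->relay: 1, relay->junc: 1, junc->sink: 1.
Bottleneck = min = 1.

S->relay->junc->sink, bottleneck 1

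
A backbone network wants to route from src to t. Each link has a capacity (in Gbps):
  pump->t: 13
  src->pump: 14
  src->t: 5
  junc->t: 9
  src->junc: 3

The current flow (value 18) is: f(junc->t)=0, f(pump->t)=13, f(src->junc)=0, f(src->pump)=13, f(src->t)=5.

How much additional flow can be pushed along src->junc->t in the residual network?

Residual capacities along the path: src->junc: 3, junc->t: 9.
Minimum is 3.

3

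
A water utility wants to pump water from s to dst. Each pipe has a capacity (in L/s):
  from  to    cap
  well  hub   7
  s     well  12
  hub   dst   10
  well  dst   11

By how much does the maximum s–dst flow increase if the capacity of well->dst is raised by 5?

0

Original max flow = 12.
Edge well->dst does not cross the min cut (source side {s}), so extra capacity there cannot help.
New max flow = 12. Increase = 0.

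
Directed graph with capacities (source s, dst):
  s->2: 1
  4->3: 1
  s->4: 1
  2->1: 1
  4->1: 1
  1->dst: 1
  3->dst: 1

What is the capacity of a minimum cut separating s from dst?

Max flow = 2 (via 2 augmenting paths).
In the residual at optimum, the set reachable from s is {s}.
Cut edges: s->4 (cap 1), s->2 (cap 1). Sum = 2.

2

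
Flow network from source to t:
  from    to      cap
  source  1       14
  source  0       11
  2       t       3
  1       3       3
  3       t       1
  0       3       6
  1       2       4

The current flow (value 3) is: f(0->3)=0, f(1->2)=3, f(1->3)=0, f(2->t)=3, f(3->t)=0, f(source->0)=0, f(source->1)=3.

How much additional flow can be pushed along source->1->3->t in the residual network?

1

Residual capacities along the path: source->1: 11, 1->3: 3, 3->t: 1.
Minimum is 1.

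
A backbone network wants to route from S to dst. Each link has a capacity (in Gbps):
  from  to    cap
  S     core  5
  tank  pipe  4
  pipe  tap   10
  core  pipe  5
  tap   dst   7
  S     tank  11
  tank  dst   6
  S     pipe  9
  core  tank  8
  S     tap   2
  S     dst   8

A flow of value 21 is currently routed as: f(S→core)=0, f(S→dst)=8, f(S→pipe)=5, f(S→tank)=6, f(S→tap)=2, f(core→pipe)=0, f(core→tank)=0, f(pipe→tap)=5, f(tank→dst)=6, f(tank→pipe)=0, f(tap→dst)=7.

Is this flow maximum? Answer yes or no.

Yes

Residual reachable from S: {S, core, pipe, tank, tap}; dst is not reachable.
Saturated cut: S→dst, tank→dst, tap→dst with total capacity 21 = current flow value. Flow is maximum.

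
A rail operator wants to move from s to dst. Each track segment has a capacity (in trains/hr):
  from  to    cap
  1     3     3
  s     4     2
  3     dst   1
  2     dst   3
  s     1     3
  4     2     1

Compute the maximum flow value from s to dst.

Augment s->1->3->dst: bottleneck 1. Total 1.
Augment s->4->2->dst: bottleneck 1. Total 2.
No augmenting path remains in the residual graph.

2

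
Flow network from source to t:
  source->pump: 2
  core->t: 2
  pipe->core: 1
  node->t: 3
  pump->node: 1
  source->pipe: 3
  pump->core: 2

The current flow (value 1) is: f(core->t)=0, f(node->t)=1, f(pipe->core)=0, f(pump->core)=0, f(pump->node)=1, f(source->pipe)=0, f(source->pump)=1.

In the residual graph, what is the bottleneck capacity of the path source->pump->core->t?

Residual capacities along the path: source->pump: 1, pump->core: 2, core->t: 2.
Minimum is 1.

1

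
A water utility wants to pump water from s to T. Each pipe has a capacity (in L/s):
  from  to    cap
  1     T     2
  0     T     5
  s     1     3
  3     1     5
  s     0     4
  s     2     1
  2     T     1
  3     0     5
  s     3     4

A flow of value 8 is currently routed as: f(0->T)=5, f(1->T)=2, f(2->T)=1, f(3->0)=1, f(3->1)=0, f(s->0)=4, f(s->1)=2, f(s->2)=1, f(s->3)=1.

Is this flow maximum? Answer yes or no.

Yes

Residual reachable from s: {0, 1, 3, s}; T is not reachable.
Saturated cut: s->2, 1->T, 0->T with total capacity 8 = current flow value. Flow is maximum.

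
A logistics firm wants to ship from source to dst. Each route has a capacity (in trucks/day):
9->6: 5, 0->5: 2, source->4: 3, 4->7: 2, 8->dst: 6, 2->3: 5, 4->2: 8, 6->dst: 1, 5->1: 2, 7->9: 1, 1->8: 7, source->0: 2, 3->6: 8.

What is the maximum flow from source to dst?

Augment source->0->5->1->8->dst: bottleneck 2. Total 2.
Augment source->4->2->3->6->dst: bottleneck 1. Total 3.
No augmenting path remains in the residual graph.

3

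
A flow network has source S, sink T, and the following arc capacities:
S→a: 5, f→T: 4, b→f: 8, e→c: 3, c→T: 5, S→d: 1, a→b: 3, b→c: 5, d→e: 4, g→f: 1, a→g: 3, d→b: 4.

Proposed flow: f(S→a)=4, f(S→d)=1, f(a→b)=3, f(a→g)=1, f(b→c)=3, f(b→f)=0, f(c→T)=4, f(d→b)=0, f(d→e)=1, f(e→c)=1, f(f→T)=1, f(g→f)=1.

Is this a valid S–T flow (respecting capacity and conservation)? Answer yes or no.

Every edge has 0 ≤ f(e) ≤ cap(e).
At each intermediate node, inflow equals outflow.

Yes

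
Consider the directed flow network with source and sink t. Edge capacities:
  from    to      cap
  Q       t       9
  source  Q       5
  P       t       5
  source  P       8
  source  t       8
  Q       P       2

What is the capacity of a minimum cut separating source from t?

18

Max flow = 18 (via 3 augmenting paths).
In the residual at optimum, the set reachable from source is {P, source}.
Cut edges: source->Q (cap 5), source->t (cap 8), P->t (cap 5). Sum = 18.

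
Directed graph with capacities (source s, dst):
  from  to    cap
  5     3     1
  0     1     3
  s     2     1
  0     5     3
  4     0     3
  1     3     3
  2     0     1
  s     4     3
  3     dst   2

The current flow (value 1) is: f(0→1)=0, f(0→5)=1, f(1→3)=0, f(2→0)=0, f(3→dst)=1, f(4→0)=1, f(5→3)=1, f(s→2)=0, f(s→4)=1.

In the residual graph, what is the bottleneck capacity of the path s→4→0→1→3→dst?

1

Residual capacities along the path: s→4: 2, 4→0: 2, 0→1: 3, 1→3: 3, 3→dst: 1.
Minimum is 1.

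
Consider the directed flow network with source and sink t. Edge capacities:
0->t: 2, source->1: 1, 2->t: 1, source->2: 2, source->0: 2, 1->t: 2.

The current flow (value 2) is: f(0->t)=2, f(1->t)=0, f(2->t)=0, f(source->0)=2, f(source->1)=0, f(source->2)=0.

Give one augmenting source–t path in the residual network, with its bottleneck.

Residual along source->2->t: source->2: 2, 2->t: 1.
Bottleneck = min = 1.

source->2->t, bottleneck 1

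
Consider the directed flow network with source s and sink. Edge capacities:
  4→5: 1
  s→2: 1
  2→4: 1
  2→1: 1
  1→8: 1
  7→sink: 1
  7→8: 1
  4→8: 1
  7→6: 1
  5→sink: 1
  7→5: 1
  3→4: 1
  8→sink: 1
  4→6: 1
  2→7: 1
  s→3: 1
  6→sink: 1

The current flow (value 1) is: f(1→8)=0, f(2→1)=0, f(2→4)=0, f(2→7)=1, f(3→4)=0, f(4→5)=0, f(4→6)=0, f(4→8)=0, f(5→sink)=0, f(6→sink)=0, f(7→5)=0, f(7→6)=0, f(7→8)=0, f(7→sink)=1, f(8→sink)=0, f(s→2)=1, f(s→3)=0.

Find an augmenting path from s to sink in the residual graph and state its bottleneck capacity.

Residual along s→3→4→8→sink: s→3: 1, 3→4: 1, 4→8: 1, 8→sink: 1.
Bottleneck = min = 1.

s→3→4→8→sink, bottleneck 1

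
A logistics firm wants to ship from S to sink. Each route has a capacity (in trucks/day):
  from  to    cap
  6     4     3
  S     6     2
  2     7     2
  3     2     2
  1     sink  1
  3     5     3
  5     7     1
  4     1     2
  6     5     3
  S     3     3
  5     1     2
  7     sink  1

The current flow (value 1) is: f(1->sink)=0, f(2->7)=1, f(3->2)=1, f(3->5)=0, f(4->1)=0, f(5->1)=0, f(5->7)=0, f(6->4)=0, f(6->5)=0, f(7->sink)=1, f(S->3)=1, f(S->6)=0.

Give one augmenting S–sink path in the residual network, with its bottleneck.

S->3->5->1->sink, bottleneck 1

Residual along S->3->5->1->sink: S->3: 2, 3->5: 3, 5->1: 2, 1->sink: 1.
Bottleneck = min = 1.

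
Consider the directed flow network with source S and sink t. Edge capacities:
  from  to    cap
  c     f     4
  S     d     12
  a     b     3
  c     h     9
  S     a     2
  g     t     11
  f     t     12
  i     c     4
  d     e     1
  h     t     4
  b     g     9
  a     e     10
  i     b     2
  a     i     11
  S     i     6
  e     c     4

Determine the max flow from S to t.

9

Augment S→a→b→g→t: bottleneck 2. Total 2.
Augment S→i→c→f→t: bottleneck 4. Total 6.
Augment S→i→b→g→t: bottleneck 2. Total 8.
Augment S→d→e→c→h→t: bottleneck 1. Total 9.
No augmenting path remains in the residual graph.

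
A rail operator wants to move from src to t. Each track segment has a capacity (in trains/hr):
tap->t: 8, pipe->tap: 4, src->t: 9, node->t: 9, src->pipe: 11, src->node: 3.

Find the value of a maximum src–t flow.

16

Augment src->t: bottleneck 9. Total 9.
Augment src->node->t: bottleneck 3. Total 12.
Augment src->pipe->tap->t: bottleneck 4. Total 16.
No augmenting path remains in the residual graph.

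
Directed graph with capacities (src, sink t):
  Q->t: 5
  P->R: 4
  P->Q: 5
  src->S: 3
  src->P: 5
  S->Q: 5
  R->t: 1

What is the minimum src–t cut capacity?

Max flow = 6 (via 3 augmenting paths).
In the residual at optimum, the set reachable from src is {P, Q, R, S, src}.
Cut edges: Q->t (cap 5), R->t (cap 1). Sum = 6.

6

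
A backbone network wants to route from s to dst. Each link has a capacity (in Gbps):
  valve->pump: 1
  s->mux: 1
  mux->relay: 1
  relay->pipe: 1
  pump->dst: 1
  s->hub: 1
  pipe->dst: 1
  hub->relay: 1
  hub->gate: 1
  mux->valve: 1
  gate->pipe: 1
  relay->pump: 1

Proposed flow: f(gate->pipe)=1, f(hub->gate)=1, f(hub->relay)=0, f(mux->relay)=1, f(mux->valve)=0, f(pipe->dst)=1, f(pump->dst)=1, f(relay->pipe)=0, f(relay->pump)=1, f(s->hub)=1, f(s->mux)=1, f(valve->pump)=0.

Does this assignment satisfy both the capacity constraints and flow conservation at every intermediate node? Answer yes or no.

Every edge has 0 ≤ f(e) ≤ cap(e).
At each intermediate node, inflow equals outflow.

Yes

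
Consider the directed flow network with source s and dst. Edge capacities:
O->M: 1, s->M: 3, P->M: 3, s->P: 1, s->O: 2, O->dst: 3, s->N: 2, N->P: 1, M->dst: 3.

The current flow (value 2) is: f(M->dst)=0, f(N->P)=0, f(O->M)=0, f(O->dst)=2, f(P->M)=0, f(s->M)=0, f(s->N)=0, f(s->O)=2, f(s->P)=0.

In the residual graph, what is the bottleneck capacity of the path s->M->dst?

Residual capacities along the path: s->M: 3, M->dst: 3.
Minimum is 3.

3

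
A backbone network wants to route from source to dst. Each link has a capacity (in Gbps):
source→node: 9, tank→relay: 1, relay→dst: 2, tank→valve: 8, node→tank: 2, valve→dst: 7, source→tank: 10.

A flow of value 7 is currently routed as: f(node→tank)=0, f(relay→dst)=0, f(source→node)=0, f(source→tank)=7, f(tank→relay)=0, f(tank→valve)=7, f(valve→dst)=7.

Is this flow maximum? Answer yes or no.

No

Residual path source→tank→relay→dst has bottleneck 1 > 0.
Pushing 1 along it raises the flow to 8, so the given flow is not maximum.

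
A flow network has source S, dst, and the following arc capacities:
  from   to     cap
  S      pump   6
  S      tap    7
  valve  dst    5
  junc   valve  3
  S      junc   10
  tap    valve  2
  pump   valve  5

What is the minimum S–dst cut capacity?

Max flow = 5 (via 2 augmenting paths).
In the residual at optimum, the set reachable from S is {S, junc, pump, tap, valve}.
Cut edges: valve->dst (cap 5). Sum = 5.

5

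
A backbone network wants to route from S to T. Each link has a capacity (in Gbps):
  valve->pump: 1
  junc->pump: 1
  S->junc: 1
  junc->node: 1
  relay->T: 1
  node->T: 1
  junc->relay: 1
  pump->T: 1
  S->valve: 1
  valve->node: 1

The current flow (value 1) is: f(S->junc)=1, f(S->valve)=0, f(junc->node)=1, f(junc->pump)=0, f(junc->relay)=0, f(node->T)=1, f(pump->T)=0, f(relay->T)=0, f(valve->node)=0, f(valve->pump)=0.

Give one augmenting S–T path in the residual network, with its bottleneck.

S->valve->pump->T, bottleneck 1

Residual along S->valve->pump->T: S->valve: 1, valve->pump: 1, pump->T: 1.
Bottleneck = min = 1.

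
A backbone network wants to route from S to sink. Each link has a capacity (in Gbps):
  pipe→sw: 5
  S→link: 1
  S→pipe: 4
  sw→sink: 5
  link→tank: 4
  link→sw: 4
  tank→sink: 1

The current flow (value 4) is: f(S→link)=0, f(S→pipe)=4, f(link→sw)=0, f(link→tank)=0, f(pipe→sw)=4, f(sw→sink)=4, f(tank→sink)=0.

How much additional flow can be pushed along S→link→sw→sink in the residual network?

1

Residual capacities along the path: S→link: 1, link→sw: 4, sw→sink: 1.
Minimum is 1.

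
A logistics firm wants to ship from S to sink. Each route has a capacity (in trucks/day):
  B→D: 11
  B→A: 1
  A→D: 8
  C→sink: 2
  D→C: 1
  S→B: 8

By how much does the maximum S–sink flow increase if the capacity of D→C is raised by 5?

1

Original max flow = 1.
After raising cap(D→C), augmenting paths through that edge carry 1 more unit.
New max flow = 2. Increase = 1.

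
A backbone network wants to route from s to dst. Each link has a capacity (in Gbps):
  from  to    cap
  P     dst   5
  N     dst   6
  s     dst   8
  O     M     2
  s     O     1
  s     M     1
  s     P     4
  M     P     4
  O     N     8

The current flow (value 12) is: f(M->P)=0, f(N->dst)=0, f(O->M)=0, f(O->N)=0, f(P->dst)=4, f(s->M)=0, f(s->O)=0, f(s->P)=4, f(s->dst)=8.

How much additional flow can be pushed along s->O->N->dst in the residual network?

1

Residual capacities along the path: s->O: 1, O->N: 8, N->dst: 6.
Minimum is 1.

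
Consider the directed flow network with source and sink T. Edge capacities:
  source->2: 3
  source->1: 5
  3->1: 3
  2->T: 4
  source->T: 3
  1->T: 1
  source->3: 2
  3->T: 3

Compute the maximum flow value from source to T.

9

Augment source->T: bottleneck 3. Total 3.
Augment source->3->T: bottleneck 2. Total 5.
Augment source->2->T: bottleneck 3. Total 8.
Augment source->1->T: bottleneck 1. Total 9.
No augmenting path remains in the residual graph.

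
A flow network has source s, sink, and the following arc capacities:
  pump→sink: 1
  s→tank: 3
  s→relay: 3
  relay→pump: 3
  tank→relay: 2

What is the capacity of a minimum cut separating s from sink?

1

Max flow = 1 (via 1 augmenting path).
In the residual at optimum, the set reachable from s is {pump, relay, s, tank}.
Cut edges: pump→sink (cap 1). Sum = 1.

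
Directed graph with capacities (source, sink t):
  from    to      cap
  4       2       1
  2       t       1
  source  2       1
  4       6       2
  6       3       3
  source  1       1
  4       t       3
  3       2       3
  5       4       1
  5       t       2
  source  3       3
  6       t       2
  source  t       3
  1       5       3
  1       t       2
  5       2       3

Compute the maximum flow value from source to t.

Augment source->t: bottleneck 3. Total 3.
Augment source->1->t: bottleneck 1. Total 4.
Augment source->2->t: bottleneck 1. Total 5.
No augmenting path remains in the residual graph.

5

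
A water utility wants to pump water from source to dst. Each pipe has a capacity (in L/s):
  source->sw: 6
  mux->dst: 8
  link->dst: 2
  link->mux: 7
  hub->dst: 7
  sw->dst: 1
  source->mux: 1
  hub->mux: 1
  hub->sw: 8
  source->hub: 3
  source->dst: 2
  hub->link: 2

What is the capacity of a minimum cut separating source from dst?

7

Max flow = 7 (via 4 augmenting paths).
In the residual at optimum, the set reachable from source is {source, sw}.
Cut edges: source->hub (cap 3), source->mux (cap 1), source->dst (cap 2), sw->dst (cap 1). Sum = 7.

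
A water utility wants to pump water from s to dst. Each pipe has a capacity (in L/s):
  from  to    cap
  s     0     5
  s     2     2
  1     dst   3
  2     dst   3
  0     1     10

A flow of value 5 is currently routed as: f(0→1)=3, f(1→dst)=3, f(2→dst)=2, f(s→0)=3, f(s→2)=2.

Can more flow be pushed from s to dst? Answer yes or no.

Residual reachable from s: {0, 1, s}; dst is not reachable.
Saturated cut: s→2, 1→dst with total capacity 5 = current flow value. Flow is maximum.

No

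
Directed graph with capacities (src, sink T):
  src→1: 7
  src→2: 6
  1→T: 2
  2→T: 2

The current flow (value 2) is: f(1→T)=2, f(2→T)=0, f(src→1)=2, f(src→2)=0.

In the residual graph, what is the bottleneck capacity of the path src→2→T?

2

Residual capacities along the path: src→2: 6, 2→T: 2.
Minimum is 2.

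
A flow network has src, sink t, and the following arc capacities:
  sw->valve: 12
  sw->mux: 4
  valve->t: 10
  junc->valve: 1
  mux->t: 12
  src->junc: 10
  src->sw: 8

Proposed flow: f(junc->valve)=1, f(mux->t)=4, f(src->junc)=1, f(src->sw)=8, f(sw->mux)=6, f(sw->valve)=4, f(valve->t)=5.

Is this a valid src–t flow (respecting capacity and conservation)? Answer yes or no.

Capacity violated on sw->mux: flow 6 > capacity 4.

No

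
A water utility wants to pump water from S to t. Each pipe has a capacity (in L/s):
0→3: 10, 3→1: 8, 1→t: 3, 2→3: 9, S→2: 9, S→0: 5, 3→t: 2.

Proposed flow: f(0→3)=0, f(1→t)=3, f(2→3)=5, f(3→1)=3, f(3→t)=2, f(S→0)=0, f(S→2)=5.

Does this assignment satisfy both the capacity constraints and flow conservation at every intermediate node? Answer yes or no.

Yes

Every edge has 0 ≤ f(e) ≤ cap(e).
At each intermediate node, inflow equals outflow.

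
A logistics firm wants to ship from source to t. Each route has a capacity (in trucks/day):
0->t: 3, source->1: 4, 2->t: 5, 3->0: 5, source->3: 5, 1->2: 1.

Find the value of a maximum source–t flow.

Augment source->1->2->t: bottleneck 1. Total 1.
Augment source->3->0->t: bottleneck 3. Total 4.
No augmenting path remains in the residual graph.

4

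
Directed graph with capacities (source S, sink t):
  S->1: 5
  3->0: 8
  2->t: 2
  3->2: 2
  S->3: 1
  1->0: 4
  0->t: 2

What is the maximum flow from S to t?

Augment S->3->2->t: bottleneck 1. Total 1.
Augment S->1->0->t: bottleneck 2. Total 3.
No augmenting path remains in the residual graph.

3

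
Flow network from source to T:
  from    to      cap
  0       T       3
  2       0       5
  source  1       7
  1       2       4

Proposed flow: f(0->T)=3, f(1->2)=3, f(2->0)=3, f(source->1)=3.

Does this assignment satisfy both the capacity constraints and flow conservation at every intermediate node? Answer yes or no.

Yes

Every edge has 0 ≤ f(e) ≤ cap(e).
At each intermediate node, inflow equals outflow.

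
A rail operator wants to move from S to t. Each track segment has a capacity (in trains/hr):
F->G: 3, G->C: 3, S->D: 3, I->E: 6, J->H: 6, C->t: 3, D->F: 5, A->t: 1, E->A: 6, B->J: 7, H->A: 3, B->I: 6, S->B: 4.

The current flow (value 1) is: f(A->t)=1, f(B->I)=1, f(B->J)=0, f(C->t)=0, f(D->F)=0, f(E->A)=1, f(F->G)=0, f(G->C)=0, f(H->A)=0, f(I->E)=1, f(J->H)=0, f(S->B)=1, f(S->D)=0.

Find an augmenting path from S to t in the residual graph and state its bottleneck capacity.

S->D->F->G->C->t, bottleneck 3

Residual along S->D->F->G->C->t: S->D: 3, D->F: 5, F->G: 3, G->C: 3, C->t: 3.
Bottleneck = min = 3.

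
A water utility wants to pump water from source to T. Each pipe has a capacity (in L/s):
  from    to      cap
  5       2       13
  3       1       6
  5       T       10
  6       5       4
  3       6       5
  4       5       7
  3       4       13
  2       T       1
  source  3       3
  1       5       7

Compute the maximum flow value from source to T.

3

Augment source->3->4->5->T: bottleneck 3. Total 3.
No augmenting path remains in the residual graph.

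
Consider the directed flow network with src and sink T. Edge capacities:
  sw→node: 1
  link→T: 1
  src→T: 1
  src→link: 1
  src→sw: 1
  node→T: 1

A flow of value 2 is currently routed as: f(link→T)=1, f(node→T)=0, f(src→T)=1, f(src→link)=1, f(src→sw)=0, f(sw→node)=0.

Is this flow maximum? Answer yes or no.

Residual path src→sw→node→T has bottleneck 1 > 0.
Pushing 1 along it raises the flow to 3, so the given flow is not maximum.

No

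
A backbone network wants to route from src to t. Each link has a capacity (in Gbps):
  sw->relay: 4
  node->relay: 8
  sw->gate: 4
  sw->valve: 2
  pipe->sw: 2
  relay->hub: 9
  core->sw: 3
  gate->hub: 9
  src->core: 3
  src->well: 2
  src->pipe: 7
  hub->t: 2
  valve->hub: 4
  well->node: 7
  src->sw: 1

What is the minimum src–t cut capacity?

2

Max flow = 2 (via 2 augmenting paths).
In the residual at optimum, the set reachable from src is {core, gate, hub, node, pipe, relay, src, sw, valve, well}.
Cut edges: hub->t (cap 2). Sum = 2.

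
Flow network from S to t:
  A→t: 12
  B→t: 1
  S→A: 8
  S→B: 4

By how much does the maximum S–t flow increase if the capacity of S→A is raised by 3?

3

Original max flow = 9.
After raising cap(S→A), augmenting paths through that edge carry 3 more units.
New max flow = 12. Increase = 3.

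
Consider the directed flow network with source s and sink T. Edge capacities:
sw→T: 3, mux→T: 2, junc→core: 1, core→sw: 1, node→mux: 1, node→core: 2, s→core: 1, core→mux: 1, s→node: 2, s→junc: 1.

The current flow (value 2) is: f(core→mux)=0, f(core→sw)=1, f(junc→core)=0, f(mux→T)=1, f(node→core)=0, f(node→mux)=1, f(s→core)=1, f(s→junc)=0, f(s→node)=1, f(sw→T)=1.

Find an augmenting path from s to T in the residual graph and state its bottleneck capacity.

Residual along s→node→core→mux→T: s→node: 1, node→core: 2, core→mux: 1, mux→T: 1.
Bottleneck = min = 1.

s→node→core→mux→T, bottleneck 1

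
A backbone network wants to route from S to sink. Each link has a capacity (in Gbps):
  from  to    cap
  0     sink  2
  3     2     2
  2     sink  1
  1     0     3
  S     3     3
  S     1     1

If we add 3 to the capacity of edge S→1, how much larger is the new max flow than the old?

Original max flow = 2.
After raising cap(S→1), augmenting paths through that edge carry 1 more unit.
New max flow = 3. Increase = 1.

1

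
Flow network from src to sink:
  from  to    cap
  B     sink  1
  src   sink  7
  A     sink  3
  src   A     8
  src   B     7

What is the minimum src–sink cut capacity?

Max flow = 11 (via 3 augmenting paths).
In the residual at optimum, the set reachable from src is {A, B, src}.
Cut edges: src→sink (cap 7), A→sink (cap 3), B→sink (cap 1). Sum = 11.

11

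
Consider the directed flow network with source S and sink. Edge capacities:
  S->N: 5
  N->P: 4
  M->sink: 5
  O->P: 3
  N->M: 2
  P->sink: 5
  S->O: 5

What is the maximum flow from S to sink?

Augment S->O->P->sink: bottleneck 3. Total 3.
Augment S->N->P->sink: bottleneck 2. Total 5.
Augment S->N->M->sink: bottleneck 2. Total 7.
No augmenting path remains in the residual graph.

7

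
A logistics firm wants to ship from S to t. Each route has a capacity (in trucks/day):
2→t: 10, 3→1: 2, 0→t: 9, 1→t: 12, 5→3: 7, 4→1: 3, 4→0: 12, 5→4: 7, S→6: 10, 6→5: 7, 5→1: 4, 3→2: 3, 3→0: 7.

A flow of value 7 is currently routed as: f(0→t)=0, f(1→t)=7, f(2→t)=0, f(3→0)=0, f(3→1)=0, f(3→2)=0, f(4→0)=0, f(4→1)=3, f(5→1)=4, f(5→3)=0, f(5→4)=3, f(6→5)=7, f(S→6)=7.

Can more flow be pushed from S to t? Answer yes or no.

No

Residual reachable from S: {6, S}; t is not reachable.
Saturated cut: 6→5 with total capacity 7 = current flow value. Flow is maximum.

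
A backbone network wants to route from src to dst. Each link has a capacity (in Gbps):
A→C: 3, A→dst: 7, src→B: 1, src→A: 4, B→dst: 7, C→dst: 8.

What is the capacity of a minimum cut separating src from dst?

Max flow = 5 (via 2 augmenting paths).
In the residual at optimum, the set reachable from src is {src}.
Cut edges: src→A (cap 4), src→B (cap 1). Sum = 5.

5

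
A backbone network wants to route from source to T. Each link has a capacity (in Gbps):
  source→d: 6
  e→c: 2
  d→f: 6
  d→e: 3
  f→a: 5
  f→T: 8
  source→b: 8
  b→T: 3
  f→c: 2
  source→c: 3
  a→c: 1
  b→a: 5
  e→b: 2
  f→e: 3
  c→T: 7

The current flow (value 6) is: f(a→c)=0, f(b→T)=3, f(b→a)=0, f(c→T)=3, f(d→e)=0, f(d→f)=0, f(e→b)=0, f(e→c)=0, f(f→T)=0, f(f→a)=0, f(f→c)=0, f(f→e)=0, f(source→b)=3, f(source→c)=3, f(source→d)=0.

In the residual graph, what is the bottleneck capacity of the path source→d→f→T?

6

Residual capacities along the path: source→d: 6, d→f: 6, f→T: 8.
Minimum is 6.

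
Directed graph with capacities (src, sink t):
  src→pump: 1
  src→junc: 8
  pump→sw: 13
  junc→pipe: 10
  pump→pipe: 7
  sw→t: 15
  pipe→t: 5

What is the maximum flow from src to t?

Augment src→junc→pipe→t: bottleneck 5. Total 5.
Augment src→pump→sw→t: bottleneck 1. Total 6.
No augmenting path remains in the residual graph.

6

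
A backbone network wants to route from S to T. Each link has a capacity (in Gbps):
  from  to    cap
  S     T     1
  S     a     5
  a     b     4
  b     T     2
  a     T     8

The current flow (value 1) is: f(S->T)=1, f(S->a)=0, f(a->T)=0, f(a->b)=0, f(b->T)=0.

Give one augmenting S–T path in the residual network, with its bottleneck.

S->a->T, bottleneck 5

Residual along S->a->T: S->a: 5, a->T: 8.
Bottleneck = min = 5.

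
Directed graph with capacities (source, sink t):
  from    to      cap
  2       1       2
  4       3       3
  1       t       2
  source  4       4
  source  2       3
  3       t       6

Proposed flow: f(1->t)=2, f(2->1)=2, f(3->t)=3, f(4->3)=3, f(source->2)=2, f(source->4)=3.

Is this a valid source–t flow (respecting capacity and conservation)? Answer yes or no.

Every edge has 0 ≤ f(e) ≤ cap(e).
At each intermediate node, inflow equals outflow.

Yes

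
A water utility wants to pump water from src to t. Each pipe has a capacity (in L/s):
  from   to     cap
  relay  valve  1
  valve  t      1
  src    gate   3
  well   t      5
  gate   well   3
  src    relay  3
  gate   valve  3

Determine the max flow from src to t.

4

Augment src->gate->well->t: bottleneck 3. Total 3.
Augment src->relay->valve->t: bottleneck 1. Total 4.
No augmenting path remains in the residual graph.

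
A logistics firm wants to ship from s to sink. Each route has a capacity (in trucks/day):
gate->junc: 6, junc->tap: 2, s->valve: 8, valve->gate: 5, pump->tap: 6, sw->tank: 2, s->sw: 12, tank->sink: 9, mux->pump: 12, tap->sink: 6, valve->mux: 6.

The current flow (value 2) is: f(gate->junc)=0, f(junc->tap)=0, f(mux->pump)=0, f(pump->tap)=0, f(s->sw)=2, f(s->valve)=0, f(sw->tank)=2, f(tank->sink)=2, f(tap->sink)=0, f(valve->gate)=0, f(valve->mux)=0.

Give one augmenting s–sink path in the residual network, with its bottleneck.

s->valve->gate->junc->tap->sink, bottleneck 2

Residual along s->valve->gate->junc->tap->sink: s->valve: 8, valve->gate: 5, gate->junc: 6, junc->tap: 2, tap->sink: 6.
Bottleneck = min = 2.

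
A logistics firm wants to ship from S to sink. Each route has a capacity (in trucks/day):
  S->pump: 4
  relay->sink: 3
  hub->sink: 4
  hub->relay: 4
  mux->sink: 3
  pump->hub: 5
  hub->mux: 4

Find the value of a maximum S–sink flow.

Augment S->pump->hub->sink: bottleneck 4. Total 4.
No augmenting path remains in the residual graph.

4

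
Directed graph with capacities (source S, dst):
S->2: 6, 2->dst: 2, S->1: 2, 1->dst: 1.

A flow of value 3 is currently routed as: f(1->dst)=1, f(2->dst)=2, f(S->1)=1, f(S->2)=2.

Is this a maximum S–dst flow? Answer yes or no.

Residual reachable from S: {1, 2, S}; dst is not reachable.
Saturated cut: 2->dst, 1->dst with total capacity 3 = current flow value. Flow is maximum.

Yes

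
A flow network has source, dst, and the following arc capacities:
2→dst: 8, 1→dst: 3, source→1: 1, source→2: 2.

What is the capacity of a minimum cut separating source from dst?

Max flow = 3 (via 2 augmenting paths).
In the residual at optimum, the set reachable from source is {source}.
Cut edges: source→2 (cap 2), source→1 (cap 1). Sum = 3.

3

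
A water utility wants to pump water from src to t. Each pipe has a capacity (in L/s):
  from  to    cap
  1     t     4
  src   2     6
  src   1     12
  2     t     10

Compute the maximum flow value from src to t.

Augment src->2->t: bottleneck 6. Total 6.
Augment src->1->t: bottleneck 4. Total 10.
No augmenting path remains in the residual graph.

10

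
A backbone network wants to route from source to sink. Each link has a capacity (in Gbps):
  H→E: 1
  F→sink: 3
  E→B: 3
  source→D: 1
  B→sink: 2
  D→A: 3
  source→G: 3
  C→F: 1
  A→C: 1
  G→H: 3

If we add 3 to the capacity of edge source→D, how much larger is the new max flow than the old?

0

Original max flow = 2.
Even with extra capacity on source→D, another cut of capacity 2 remains binding.
New max flow = 2. Increase = 0.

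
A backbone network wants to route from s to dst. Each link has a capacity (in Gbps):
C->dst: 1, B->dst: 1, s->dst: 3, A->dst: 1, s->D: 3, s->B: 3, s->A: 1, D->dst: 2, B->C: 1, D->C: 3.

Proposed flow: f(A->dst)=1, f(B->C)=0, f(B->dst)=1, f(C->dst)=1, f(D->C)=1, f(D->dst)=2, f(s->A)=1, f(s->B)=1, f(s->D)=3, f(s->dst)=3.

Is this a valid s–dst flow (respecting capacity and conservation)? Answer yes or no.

Yes

Every edge has 0 ≤ f(e) ≤ cap(e).
At each intermediate node, inflow equals outflow.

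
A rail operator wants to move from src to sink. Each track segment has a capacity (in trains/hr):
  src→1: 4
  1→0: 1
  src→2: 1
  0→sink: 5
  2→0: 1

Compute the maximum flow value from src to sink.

2

Augment src→1→0→sink: bottleneck 1. Total 1.
Augment src→2→0→sink: bottleneck 1. Total 2.
No augmenting path remains in the residual graph.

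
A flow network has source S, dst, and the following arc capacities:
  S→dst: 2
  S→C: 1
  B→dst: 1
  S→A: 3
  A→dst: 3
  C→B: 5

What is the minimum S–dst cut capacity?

Max flow = 6 (via 3 augmenting paths).
In the residual at optimum, the set reachable from S is {S}.
Cut edges: S→C (cap 1), S→A (cap 3), S→dst (cap 2). Sum = 6.

6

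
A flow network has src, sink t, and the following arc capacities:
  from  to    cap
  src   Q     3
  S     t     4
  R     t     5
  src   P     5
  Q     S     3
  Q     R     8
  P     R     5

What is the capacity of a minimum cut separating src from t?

8

Max flow = 8 (via 2 augmenting paths).
In the residual at optimum, the set reachable from src is {src}.
Cut edges: src->P (cap 5), src->Q (cap 3). Sum = 8.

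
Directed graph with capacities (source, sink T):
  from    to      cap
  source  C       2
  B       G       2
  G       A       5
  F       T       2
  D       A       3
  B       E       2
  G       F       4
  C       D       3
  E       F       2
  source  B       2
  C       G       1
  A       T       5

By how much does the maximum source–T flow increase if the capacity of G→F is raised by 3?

0

Original max flow = 4.
Edge G→F does not cross the min cut (source side {source}), so extra capacity there cannot help.
New max flow = 4. Increase = 0.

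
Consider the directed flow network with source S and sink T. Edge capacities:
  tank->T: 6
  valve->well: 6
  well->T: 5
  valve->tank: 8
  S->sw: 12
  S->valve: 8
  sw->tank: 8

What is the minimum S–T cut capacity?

11

Max flow = 11 (via 2 augmenting paths).
In the residual at optimum, the set reachable from S is {S, sw, tank, valve, well}.
Cut edges: tank->T (cap 6), well->T (cap 5). Sum = 11.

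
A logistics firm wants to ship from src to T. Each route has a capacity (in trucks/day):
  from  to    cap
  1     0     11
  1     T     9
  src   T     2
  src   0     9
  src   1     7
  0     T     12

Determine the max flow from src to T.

18

Augment src->T: bottleneck 2. Total 2.
Augment src->1->T: bottleneck 7. Total 9.
Augment src->0->T: bottleneck 9. Total 18.
No augmenting path remains in the residual graph.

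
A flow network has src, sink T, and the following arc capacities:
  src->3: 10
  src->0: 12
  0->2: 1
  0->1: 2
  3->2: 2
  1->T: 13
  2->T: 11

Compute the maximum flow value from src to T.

Augment src->0->1->T: bottleneck 2. Total 2.
Augment src->0->2->T: bottleneck 1. Total 3.
Augment src->3->2->T: bottleneck 2. Total 5.
No augmenting path remains in the residual graph.

5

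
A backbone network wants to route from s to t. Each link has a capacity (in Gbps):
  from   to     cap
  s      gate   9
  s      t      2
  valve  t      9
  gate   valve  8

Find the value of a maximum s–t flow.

Augment s->t: bottleneck 2. Total 2.
Augment s->gate->valve->t: bottleneck 8. Total 10.
No augmenting path remains in the residual graph.

10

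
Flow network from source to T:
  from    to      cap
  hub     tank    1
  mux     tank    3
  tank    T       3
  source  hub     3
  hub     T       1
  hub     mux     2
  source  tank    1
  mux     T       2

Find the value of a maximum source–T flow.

4

Augment source→hub→T: bottleneck 1. Total 1.
Augment source→tank→T: bottleneck 1. Total 2.
Augment source→hub→mux→T: bottleneck 2. Total 4.
No augmenting path remains in the residual graph.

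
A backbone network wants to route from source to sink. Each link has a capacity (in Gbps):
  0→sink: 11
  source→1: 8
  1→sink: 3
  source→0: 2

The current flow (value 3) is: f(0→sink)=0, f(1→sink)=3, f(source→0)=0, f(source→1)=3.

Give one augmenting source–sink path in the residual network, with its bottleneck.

Residual along source→0→sink: source→0: 2, 0→sink: 11.
Bottleneck = min = 2.

source→0→sink, bottleneck 2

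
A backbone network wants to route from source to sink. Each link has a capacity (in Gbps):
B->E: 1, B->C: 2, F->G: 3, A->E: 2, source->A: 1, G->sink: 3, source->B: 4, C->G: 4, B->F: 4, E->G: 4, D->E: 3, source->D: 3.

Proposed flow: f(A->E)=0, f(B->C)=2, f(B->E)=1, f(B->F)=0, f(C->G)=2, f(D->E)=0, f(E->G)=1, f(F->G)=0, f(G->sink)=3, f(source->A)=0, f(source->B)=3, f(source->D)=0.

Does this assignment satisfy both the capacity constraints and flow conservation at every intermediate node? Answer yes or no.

Every edge has 0 ≤ f(e) ≤ cap(e).
At each intermediate node, inflow equals outflow.

Yes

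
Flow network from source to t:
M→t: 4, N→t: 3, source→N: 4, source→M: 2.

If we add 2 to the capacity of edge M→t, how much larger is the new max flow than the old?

Original max flow = 5.
Edge M→t does not cross the min cut (source side {N, source}), so extra capacity there cannot help.
New max flow = 5. Increase = 0.

0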